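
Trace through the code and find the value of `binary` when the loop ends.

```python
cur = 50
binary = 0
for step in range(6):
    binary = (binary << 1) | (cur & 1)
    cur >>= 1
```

Let's trace through this code step by step.

Initialize: cur = 50
Initialize: binary = 0
Entering loop: for step in range(6):
After iteration 1: step = 0, cur = 25, binary = 0
After iteration 2: step = 1, cur = 12, binary = 1
After iteration 3: step = 2, cur = 6, binary = 2
After iteration 4: step = 3, cur = 3, binary = 4
After iteration 5: step = 4, cur = 1, binary = 9
After iteration 6: step = 5, cur = 0, binary = 19
Loop ends.

Final answer: 19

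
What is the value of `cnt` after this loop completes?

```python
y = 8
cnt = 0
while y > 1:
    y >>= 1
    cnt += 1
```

Let's trace through this code step by step.

Initialize: y = 8
Initialize: cnt = 0
Entering loop: while y > 1:
After iteration 1: y = 4, cnt = 1
After iteration 2: y = 2, cnt = 2
After iteration 3: y = 1, cnt = 3
Loop ends.

Final answer: 3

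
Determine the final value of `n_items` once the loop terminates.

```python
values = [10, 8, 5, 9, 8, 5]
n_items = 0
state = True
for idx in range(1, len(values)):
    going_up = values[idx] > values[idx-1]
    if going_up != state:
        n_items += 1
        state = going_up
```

Let's trace through this code step by step.

Initialize: values = [10, 8, 5, 9, 8, 5]
Initialize: n_items = 0
Initialize: state = True
Entering loop: for idx in range(1, len(values)):
After iteration 1: idx = 1, n_items = 1, state = False, going_up = False
After iteration 2: idx = 2, n_items = 1, state = False, going_up = False
After iteration 3: idx = 3, n_items = 2, state = True, going_up = True
After iteration 4: idx = 4, n_items = 3, state = False, going_up = False
After iteration 5: idx = 5, n_items = 3, state = False, going_up = False
Loop ends.

Final answer: 3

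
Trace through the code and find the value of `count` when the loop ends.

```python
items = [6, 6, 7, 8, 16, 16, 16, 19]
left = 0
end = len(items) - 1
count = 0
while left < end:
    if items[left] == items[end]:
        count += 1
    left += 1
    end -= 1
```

Let's trace through this code step by step.

Initialize: items = [6, 6, 7, 8, 16, 16, 16, 19]
Initialize: left = 0
Initialize: end = 7
Initialize: count = 0
Entering loop: while left < end:
After iteration 1: left = 1, end = 6, count = 0
After iteration 2: left = 2, end = 5, count = 0
After iteration 3: left = 3, end = 4, count = 0
After iteration 4: left = 4, end = 3, count = 0
Loop ends.

Final answer: 0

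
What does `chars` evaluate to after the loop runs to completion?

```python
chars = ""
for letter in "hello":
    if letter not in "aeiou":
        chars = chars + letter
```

Let's trace through this code step by step.

Initialize: chars = ''
Entering loop: for letter in "hello":
After iteration 1: letter = 'h', chars = 'h'
After iteration 2: letter = 'e', chars = 'h'
After iteration 3: letter = 'l', chars = 'hl'
After iteration 4: letter = 'l', chars = 'hll'
After iteration 5: letter = 'o', chars = 'hll'
Loop ends.

Final answer: 'hll'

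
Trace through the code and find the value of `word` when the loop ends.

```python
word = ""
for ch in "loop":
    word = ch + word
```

Let's trace through this code step by step.

Initialize: word = ''
Entering loop: for ch in "loop":
After iteration 1: ch = 'l', word = 'l'
After iteration 2: ch = 'o', word = 'ol'
After iteration 3: ch = 'o', word = 'ool'
After iteration 4: ch = 'p', word = 'pool'
Loop ends.

Final answer: 'pool'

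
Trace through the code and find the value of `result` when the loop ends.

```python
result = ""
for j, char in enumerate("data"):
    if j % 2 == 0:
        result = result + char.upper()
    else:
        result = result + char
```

Let's trace through this code step by step.

Initialize: result = ''
Entering loop: for j, char in enumerate("data"):
After iteration 1: j = 0, char = 'd', result = 'D'
After iteration 2: j = 1, char = 'a', result = 'Da'
After iteration 3: j = 2, char = 't', result = 'DaT'
After iteration 4: j = 3, char = 'a', result = 'DaTa'
Loop ends.

Final answer: 'DaTa'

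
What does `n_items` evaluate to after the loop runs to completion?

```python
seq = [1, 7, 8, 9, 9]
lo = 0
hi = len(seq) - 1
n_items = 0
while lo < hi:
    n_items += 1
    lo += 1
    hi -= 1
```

Let's trace through this code step by step.

Initialize: seq = [1, 7, 8, 9, 9]
Initialize: lo = 0
Initialize: hi = 4
Initialize: n_items = 0
Entering loop: while lo < hi:
After iteration 1: lo = 1, hi = 3, n_items = 1
After iteration 2: lo = 2, hi = 2, n_items = 2
Loop ends.

Final answer: 2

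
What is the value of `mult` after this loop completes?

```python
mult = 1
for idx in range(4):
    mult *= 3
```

Let's trace through this code step by step.

Initialize: mult = 1
Entering loop: for idx in range(4):
After iteration 1: idx = 0, mult = 3
After iteration 2: idx = 1, mult = 9
After iteration 3: idx = 2, mult = 27
After iteration 4: idx = 3, mult = 81
Loop ends.

Final answer: 81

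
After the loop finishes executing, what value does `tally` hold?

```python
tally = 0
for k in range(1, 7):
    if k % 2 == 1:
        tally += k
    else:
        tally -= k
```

Let's trace through this code step by step.

Initialize: tally = 0
Entering loop: for k in range(1, 7):
After iteration 1: k = 1, tally = 1
After iteration 2: k = 2, tally = -1
After iteration 3: k = 3, tally = 2
After iteration 4: k = 4, tally = -2
After iteration 5: k = 5, tally = 3
After iteration 6: k = 6, tally = -3
Loop ends.

Final answer: -3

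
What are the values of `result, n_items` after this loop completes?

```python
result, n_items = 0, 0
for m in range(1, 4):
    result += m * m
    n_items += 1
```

Let's trace through this code step by step.

Initialize: result = 0
Initialize: n_items = 0
Entering loop: for m in range(1, 4):
After iteration 1: m = 1, result = 1, n_items = 1
After iteration 2: m = 2, result = 5, n_items = 2
After iteration 3: m = 3, result = 14, n_items = 3
Loop ends.

Final answer: 14, 3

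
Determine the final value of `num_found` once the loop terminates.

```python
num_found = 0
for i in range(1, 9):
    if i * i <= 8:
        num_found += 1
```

Let's trace through this code step by step.

Initialize: num_found = 0
Entering loop: for i in range(1, 9):
After iteration 1: i = 1, num_found = 1
After iteration 2: i = 2, num_found = 2
After iteration 3: i = 3, num_found = 2
After iteration 4: i = 4, num_found = 2
After iteration 5: i = 5, num_found = 2
After iteration 6: i = 6, num_found = 2
After iteration 7: i = 7, num_found = 2
After iteration 8: i = 8, num_found = 2
Loop ends.

Final answer: 2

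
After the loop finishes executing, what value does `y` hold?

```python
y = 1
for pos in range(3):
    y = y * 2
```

Let's trace through this code step by step.

Initialize: y = 1
Entering loop: for pos in range(3):
After iteration 1: pos = 0, y = 2
After iteration 2: pos = 1, y = 4
After iteration 3: pos = 2, y = 8
Loop ends.

Final answer: 8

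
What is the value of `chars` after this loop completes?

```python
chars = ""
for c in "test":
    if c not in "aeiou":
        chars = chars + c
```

Let's trace through this code step by step.

Initialize: chars = ''
Entering loop: for c in "test":
After iteration 1: c = 't', chars = 't'
After iteration 2: c = 'e', chars = 't'
After iteration 3: c = 's', chars = 'ts'
After iteration 4: c = 't', chars = 'tst'
Loop ends.

Final answer: 'tst'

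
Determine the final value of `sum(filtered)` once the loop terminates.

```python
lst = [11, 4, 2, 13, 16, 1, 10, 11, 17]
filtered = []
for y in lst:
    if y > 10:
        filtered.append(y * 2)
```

Let's trace through this code step by step.

Initialize: lst = [11, 4, 2, 13, 16, 1, 10, 11, 17]
Initialize: filtered = []
Entering loop: for y in lst:
After iteration 1: y = 11, filtered = [22]
After iteration 2: y = 4, filtered = [22]
After iteration 3: y = 2, filtered = [22]
After iteration 4: y = 13, filtered = [22, 26]
After iteration 5: y = 16, filtered = [22, 26, 32]
After iteration 6: y = 1, filtered = [22, 26, 32]
After iteration 7: y = 10, filtered = [22, 26, 32]
After iteration 8: y = 11, filtered = [22, 26, 32, 22]
After iteration 9: y = 17, filtered = [22, 26, 32, 22, 34]
Loop ends.
sum(filtered) = 136

Final answer: 136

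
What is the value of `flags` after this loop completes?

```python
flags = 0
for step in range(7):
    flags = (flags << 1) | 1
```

Let's trace through this code step by step.

Initialize: flags = 0
Entering loop: for step in range(7):
After iteration 1: step = 0, flags = 1
After iteration 2: step = 1, flags = 3
After iteration 3: step = 2, flags = 7
After iteration 4: step = 3, flags = 15
After iteration 5: step = 4, flags = 31
After iteration 6: step = 5, flags = 63
After iteration 7: step = 6, flags = 127
Loop ends.

Final answer: 127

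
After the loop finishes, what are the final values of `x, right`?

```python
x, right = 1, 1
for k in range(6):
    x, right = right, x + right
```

Let's trace through this code step by step.

Initialize: x = 1
Initialize: right = 1
Entering loop: for k in range(6):
After iteration 1: k = 0, x = 1, right = 2
After iteration 2: k = 1, x = 2, right = 3
After iteration 3: k = 2, x = 3, right = 5
After iteration 4: k = 3, x = 5, right = 8
After iteration 5: k = 4, x = 8, right = 13
After iteration 6: k = 5, x = 13, right = 21
Loop ends.

Final answer: 13, 21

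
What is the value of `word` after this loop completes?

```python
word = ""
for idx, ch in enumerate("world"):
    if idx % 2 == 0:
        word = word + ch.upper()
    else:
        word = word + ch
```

Let's trace through this code step by step.

Initialize: word = ''
Entering loop: for idx, ch in enumerate("world"):
After iteration 1: idx = 0, ch = 'w', word = 'W'
After iteration 2: idx = 1, ch = 'o', word = 'Wo'
After iteration 3: idx = 2, ch = 'r', word = 'WoR'
After iteration 4: idx = 3, ch = 'l', word = 'WoRl'
After iteration 5: idx = 4, ch = 'd', word = 'WoRlD'
Loop ends.

Final answer: 'WoRlD'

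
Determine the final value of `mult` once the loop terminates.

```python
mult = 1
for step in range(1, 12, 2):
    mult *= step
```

Let's trace through this code step by step.

Initialize: mult = 1
Entering loop: for step in range(1, 12, 2):
After iteration 1: step = 1, mult = 1
After iteration 2: step = 3, mult = 3
After iteration 3: step = 5, mult = 15
After iteration 4: step = 7, mult = 105
After iteration 5: step = 9, mult = 945
After iteration 6: step = 11, mult = 10395
Loop ends.

Final answer: 10395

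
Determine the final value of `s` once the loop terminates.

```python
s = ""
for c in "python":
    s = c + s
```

Let's trace through this code step by step.

Initialize: s = ''
Entering loop: for c in "python":
After iteration 1: c = 'p', s = 'p'
After iteration 2: c = 'y', s = 'yp'
After iteration 3: c = 't', s = 'typ'
After iteration 4: c = 'h', s = 'htyp'
After iteration 5: c = 'o', s = 'ohtyp'
After iteration 6: c = 'n', s = 'nohtyp'
Loop ends.

Final answer: 'nohtyp'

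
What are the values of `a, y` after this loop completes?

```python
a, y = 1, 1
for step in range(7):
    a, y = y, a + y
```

Let's trace through this code step by step.

Initialize: a = 1
Initialize: y = 1
Entering loop: for step in range(7):
After iteration 1: step = 0, a = 1, y = 2
After iteration 2: step = 1, a = 2, y = 3
After iteration 3: step = 2, a = 3, y = 5
After iteration 4: step = 3, a = 5, y = 8
After iteration 5: step = 4, a = 8, y = 13
After iteration 6: step = 5, a = 13, y = 21
After iteration 7: step = 6, a = 21, y = 34
Loop ends.

Final answer: 21, 34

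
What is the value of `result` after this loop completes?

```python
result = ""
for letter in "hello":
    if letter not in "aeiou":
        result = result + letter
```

Let's trace through this code step by step.

Initialize: result = ''
Entering loop: for letter in "hello":
After iteration 1: letter = 'h', result = 'h'
After iteration 2: letter = 'e', result = 'h'
After iteration 3: letter = 'l', result = 'hl'
After iteration 4: letter = 'l', result = 'hll'
After iteration 5: letter = 'o', result = 'hll'
Loop ends.

Final answer: 'hll'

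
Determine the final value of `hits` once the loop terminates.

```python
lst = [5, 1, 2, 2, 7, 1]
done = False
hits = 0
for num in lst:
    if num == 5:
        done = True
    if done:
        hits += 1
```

Let's trace through this code step by step.

Initialize: lst = [5, 1, 2, 2, 7, 1]
Initialize: done = False
Initialize: hits = 0
Entering loop: for num in lst:
After iteration 1: num = 5, done = True, hits = 1
After iteration 2: num = 1, done = True, hits = 2
After iteration 3: num = 2, done = True, hits = 3
After iteration 4: num = 2, done = True, hits = 4
After iteration 5: num = 7, done = True, hits = 5
After iteration 6: num = 1, done = True, hits = 6
Loop ends.

Final answer: 6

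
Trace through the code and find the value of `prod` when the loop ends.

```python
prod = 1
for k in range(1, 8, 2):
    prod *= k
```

Let's trace through this code step by step.

Initialize: prod = 1
Entering loop: for k in range(1, 8, 2):
After iteration 1: k = 1, prod = 1
After iteration 2: k = 3, prod = 3
After iteration 3: k = 5, prod = 15
After iteration 4: k = 7, prod = 105
Loop ends.

Final answer: 105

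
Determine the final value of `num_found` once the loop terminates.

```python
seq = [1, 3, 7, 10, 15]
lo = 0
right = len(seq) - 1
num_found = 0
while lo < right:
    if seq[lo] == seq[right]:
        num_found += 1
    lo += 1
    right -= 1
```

Let's trace through this code step by step.

Initialize: seq = [1, 3, 7, 10, 15]
Initialize: lo = 0
Initialize: right = 4
Initialize: num_found = 0
Entering loop: while lo < right:
After iteration 1: lo = 1, right = 3, num_found = 0
After iteration 2: lo = 2, right = 2, num_found = 0
Loop ends.

Final answer: 0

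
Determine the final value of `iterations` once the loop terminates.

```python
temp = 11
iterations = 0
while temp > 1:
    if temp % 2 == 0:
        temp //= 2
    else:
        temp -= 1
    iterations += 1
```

Let's trace through this code step by step.

Initialize: temp = 11
Initialize: iterations = 0
Entering loop: while temp > 1:
After iteration 1: temp = 10, iterations = 1
After iteration 2: temp = 5, iterations = 2
After iteration 3: temp = 4, iterations = 3
After iteration 4: temp = 2, iterations = 4
After iteration 5: temp = 1, iterations = 5
Loop ends.

Final answer: 5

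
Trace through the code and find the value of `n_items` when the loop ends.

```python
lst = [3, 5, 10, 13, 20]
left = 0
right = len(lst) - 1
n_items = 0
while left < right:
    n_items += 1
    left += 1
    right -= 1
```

Let's trace through this code step by step.

Initialize: lst = [3, 5, 10, 13, 20]
Initialize: left = 0
Initialize: right = 4
Initialize: n_items = 0
Entering loop: while left < right:
After iteration 1: left = 1, right = 3, n_items = 1
After iteration 2: left = 2, right = 2, n_items = 2
Loop ends.

Final answer: 2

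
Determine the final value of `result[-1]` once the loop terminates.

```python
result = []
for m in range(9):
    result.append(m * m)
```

Let's trace through this code step by step.

Initialize: result = []
Entering loop: for m in range(9):
After iteration 1: m = 0, result = [0]
After iteration 2: m = 1, result = [0, 1]
After iteration 3: m = 2, result = [0, 1, 4]
After iteration 4: m = 3, result = [0, 1, 4, 9]
After iteration 5: m = 4, result = [0, 1, 4, 9, 16]
After iteration 6: m = 5, result = [0, 1, 4, 9, 16, 25]
After iteration 7: m = 6, result = [0, 1, 4, 9, 16, 25, 36]
After iteration 8: m = 7, result = [0, 1, 4, 9, 16, 25, 36, 49]
After iteration 9: m = 8, result = [0, 1, 4, 9, 16, 25, 36, 49, 64]
Loop ends.
result[-1] = 64

Final answer: 64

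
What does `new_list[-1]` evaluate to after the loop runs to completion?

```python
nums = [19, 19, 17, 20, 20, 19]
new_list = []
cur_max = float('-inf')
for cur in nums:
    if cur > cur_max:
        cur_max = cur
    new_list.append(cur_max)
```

Let's trace through this code step by step.

Initialize: nums = [19, 19, 17, 20, 20, 19]
Initialize: new_list = []
Initialize: cur_max = -inf
Entering loop: for cur in nums:
After iteration 1: cur = 19, new_list = [19], cur_max = 19
After iteration 2: cur = 19, new_list = [19, 19], cur_max = 19
After iteration 3: cur = 17, new_list = [19, 19, 19], cur_max = 19
After iteration 4: cur = 20, new_list = [19, 19, 19, 20], cur_max = 20
After iteration 5: cur = 20, new_list = [19, 19, 19, 20, 20], cur_max = 20
After iteration 6: cur = 19, new_list = [19, 19, 19, 20, 20, 20], cur_max = 20
Loop ends.
new_list[-1] = 20

Final answer: 20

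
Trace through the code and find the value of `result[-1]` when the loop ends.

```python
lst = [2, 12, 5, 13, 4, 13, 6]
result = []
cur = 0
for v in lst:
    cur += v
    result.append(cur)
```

Let's trace through this code step by step.

Initialize: lst = [2, 12, 5, 13, 4, 13, 6]
Initialize: result = []
Initialize: cur = 0
Entering loop: for v in lst:
After iteration 1: v = 2, result = [2], cur = 2
After iteration 2: v = 12, result = [2, 14], cur = 14
After iteration 3: v = 5, result = [2, 14, 19], cur = 19
After iteration 4: v = 13, result = [2, 14, 19, 32], cur = 32
After iteration 5: v = 4, result = [2, 14, 19, 32, 36], cur = 36
After iteration 6: v = 13, result = [2, 14, 19, 32, 36, 49], cur = 49
After iteration 7: v = 6, result = [2, 14, 19, 32, 36, 49, 55], cur = 55
Loop ends.
result[-1] = 55

Final answer: 55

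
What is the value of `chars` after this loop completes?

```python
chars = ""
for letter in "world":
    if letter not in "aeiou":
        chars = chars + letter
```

Let's trace through this code step by step.

Initialize: chars = ''
Entering loop: for letter in "world":
After iteration 1: letter = 'w', chars = 'w'
After iteration 2: letter = 'o', chars = 'w'
After iteration 3: letter = 'r', chars = 'wr'
After iteration 4: letter = 'l', chars = 'wrl'
After iteration 5: letter = 'd', chars = 'wrld'
Loop ends.

Final answer: 'wrld'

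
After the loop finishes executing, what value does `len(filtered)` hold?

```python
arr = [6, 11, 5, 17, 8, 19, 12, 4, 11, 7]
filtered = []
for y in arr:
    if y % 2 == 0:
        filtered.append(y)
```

Let's trace through this code step by step.

Initialize: arr = [6, 11, 5, 17, 8, 19, 12, 4, 11, 7]
Initialize: filtered = []
Entering loop: for y in arr:
After iteration 1: y = 6, filtered = [6]
After iteration 2: y = 11, filtered = [6]
After iteration 3: y = 5, filtered = [6]
After iteration 4: y = 17, filtered = [6]
After iteration 5: y = 8, filtered = [6, 8]
After iteration 6: y = 19, filtered = [6, 8]
After iteration 7: y = 12, filtered = [6, 8, 12]
After iteration 8: y = 4, filtered = [6, 8, 12, 4]
After iteration 9: y = 11, filtered = [6, 8, 12, 4]
After iteration 10: y = 7, filtered = [6, 8, 12, 4]
Loop ends.
len(filtered) = 4

Final answer: 4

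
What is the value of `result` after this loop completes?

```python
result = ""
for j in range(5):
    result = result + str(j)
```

Let's trace through this code step by step.

Initialize: result = ''
Entering loop: for j in range(5):
After iteration 1: j = 0, result = '0'
After iteration 2: j = 1, result = '01'
After iteration 3: j = 2, result = '012'
After iteration 4: j = 3, result = '0123'
After iteration 5: j = 4, result = '01234'
Loop ends.

Final answer: '01234'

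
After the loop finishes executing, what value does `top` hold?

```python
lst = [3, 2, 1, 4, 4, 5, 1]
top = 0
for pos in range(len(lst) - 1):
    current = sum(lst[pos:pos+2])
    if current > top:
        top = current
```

Let's trace through this code step by step.

Initialize: lst = [3, 2, 1, 4, 4, 5, 1]
Initialize: top = 0
Entering loop: for pos in range(len(lst) - 1):
After iteration 1: pos = 0, top = 5, current = 5
After iteration 2: pos = 1, top = 5, current = 3
After iteration 3: pos = 2, top = 5, current = 5
After iteration 4: pos = 3, top = 8, current = 8
After iteration 5: pos = 4, top = 9, current = 9
After iteration 6: pos = 5, top = 9, current = 6
Loop ends.

Final answer: 9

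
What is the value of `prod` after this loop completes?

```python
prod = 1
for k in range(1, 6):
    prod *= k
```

Let's trace through this code step by step.

Initialize: prod = 1
Entering loop: for k in range(1, 6):
After iteration 1: k = 1, prod = 1
After iteration 2: k = 2, prod = 2
After iteration 3: k = 3, prod = 6
After iteration 4: k = 4, prod = 24
After iteration 5: k = 5, prod = 120
Loop ends.

Final answer: 120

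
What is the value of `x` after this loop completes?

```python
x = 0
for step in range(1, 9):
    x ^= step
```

Let's trace through this code step by step.

Initialize: x = 0
Entering loop: for step in range(1, 9):
After iteration 1: step = 1, x = 1
After iteration 2: step = 2, x = 3
After iteration 3: step = 3, x = 0
After iteration 4: step = 4, x = 4
After iteration 5: step = 5, x = 1
After iteration 6: step = 6, x = 7
After iteration 7: step = 7, x = 0
After iteration 8: step = 8, x = 8
Loop ends.

Final answer: 8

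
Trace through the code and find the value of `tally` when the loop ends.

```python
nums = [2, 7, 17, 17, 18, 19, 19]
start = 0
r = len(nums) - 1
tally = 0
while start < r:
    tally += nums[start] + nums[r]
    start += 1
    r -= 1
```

Let's trace through this code step by step.

Initialize: nums = [2, 7, 17, 17, 18, 19, 19]
Initialize: start = 0
Initialize: r = 6
Initialize: tally = 0
Entering loop: while start < r:
After iteration 1: start = 1, r = 5, tally = 21
After iteration 2: start = 2, r = 4, tally = 47
After iteration 3: start = 3, r = 3, tally = 82
Loop ends.

Final answer: 82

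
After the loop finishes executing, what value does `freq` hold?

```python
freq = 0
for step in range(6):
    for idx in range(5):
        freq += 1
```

Let's trace through this code step by step.

Initialize: freq = 0
Entering loop: for step in range(6):
After iteration 1: step = 0, freq = 5
After iteration 2: step = 1, freq = 10
After iteration 3: step = 2, freq = 15
After iteration 4: step = 3, freq = 20
After iteration 5: step = 4, freq = 25
After iteration 6: step = 5, freq = 30
Loop ends.

Final answer: 30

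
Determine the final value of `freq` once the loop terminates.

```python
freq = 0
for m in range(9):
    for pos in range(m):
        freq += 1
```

Let's trace through this code step by step.

Initialize: freq = 0
Entering loop: for m in range(9):
After iteration 1: m = 0, freq = 0
After iteration 2: m = 1, freq = 1, pos = 0
After iteration 3: m = 2, freq = 3, pos = 1
After iteration 4: m = 3, freq = 6, pos = 2
After iteration 5: m = 4, freq = 10, pos = 3
After iteration 6: m = 5, freq = 15, pos = 4
After iteration 7: m = 6, freq = 21, pos = 5
After iteration 8: m = 7, freq = 28, pos = 6
After iteration 9: m = 8, freq = 36, pos = 7
Loop ends.

Final answer: 36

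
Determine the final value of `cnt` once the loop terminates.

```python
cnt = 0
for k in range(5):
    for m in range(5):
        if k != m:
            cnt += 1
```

Let's trace through this code step by step.

Initialize: cnt = 0
Entering loop: for k in range(5):
After iteration 1: k = 0, cnt = 4
After iteration 2: k = 1, cnt = 8
After iteration 3: k = 2, cnt = 12
After iteration 4: k = 3, cnt = 16
After iteration 5: k = 4, cnt = 20
Loop ends.

Final answer: 20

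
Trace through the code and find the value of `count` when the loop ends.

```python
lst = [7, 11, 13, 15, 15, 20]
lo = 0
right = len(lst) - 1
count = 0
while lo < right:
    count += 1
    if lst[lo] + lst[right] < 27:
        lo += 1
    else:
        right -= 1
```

Let's trace through this code step by step.

Initialize: lst = [7, 11, 13, 15, 15, 20]
Initialize: lo = 0
Initialize: right = 5
Initialize: count = 0
Entering loop: while lo < right:
After iteration 1: lo = 0, right = 4, count = 1
After iteration 2: lo = 1, right = 4, count = 2
After iteration 3: lo = 2, right = 4, count = 3
After iteration 4: lo = 2, right = 3, count = 4
After iteration 5: lo = 2, right = 2, count = 5
Loop ends.

Final answer: 5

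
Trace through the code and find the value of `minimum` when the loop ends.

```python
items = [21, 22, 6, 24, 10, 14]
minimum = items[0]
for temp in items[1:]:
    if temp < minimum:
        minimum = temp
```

Let's trace through this code step by step.

Initialize: items = [21, 22, 6, 24, 10, 14]
Initialize: minimum = 21
Entering loop: for temp in items[1:]:
After iteration 1: temp = 22, minimum = 21
After iteration 2: temp = 6, minimum = 6
After iteration 3: temp = 24, minimum = 6
After iteration 4: temp = 10, minimum = 6
After iteration 5: temp = 14, minimum = 6
Loop ends.

Final answer: 6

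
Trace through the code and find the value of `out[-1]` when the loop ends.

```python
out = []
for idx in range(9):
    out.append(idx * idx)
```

Let's trace through this code step by step.

Initialize: out = []
Entering loop: for idx in range(9):
After iteration 1: idx = 0, out = [0]
After iteration 2: idx = 1, out = [0, 1]
After iteration 3: idx = 2, out = [0, 1, 4]
After iteration 4: idx = 3, out = [0, 1, 4, 9]
After iteration 5: idx = 4, out = [0, 1, 4, 9, 16]
After iteration 6: idx = 5, out = [0, 1, 4, 9, 16, 25]
After iteration 7: idx = 6, out = [0, 1, 4, 9, 16, 25, 36]
After iteration 8: idx = 7, out = [0, 1, 4, 9, 16, 25, 36, 49]
After iteration 9: idx = 8, out = [0, 1, 4, 9, 16, 25, 36, 49, 64]
Loop ends.
out[-1] = 64

Final answer: 64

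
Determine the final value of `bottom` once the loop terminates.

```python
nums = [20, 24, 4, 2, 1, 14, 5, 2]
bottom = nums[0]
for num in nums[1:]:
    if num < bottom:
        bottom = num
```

Let's trace through this code step by step.

Initialize: nums = [20, 24, 4, 2, 1, 14, 5, 2]
Initialize: bottom = 20
Entering loop: for num in nums[1:]:
After iteration 1: num = 24, bottom = 20
After iteration 2: num = 4, bottom = 4
After iteration 3: num = 2, bottom = 2
After iteration 4: num = 1, bottom = 1
After iteration 5: num = 14, bottom = 1
After iteration 6: num = 5, bottom = 1
After iteration 7: num = 2, bottom = 1
Loop ends.

Final answer: 1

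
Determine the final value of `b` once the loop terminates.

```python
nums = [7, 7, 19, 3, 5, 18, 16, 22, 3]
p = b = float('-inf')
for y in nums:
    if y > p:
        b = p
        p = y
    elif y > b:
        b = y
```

Let's trace through this code step by step.

Initialize: nums = [7, 7, 19, 3, 5, 18, 16, 22, 3]
Initialize: p = -inf
Initialize: b = -inf
Entering loop: for y in nums:
After iteration 1: y = 7, p = 7, b = -inf
After iteration 2: y = 7, p = 7, b = 7
After iteration 3: y = 19, p = 19, b = 7
After iteration 4: y = 3, p = 19, b = 7
After iteration 5: y = 5, p = 19, b = 7
After iteration 6: y = 18, p = 19, b = 18
After iteration 7: y = 16, p = 19, b = 18
After iteration 8: y = 22, p = 22, b = 19
After iteration 9: y = 3, p = 22, b = 19
Loop ends.

Final answer: 19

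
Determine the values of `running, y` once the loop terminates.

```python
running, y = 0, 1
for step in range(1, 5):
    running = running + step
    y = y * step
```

Let's trace through this code step by step.

Initialize: running = 0
Initialize: y = 1
Entering loop: for step in range(1, 5):
After iteration 1: step = 1, running = 1, y = 1
After iteration 2: step = 2, running = 3, y = 2
After iteration 3: step = 3, running = 6, y = 6
After iteration 4: step = 4, running = 10, y = 24
Loop ends.

Final answer: 10, 24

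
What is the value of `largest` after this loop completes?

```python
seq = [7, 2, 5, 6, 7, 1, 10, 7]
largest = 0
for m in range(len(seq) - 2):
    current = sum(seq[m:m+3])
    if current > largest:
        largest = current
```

Let's trace through this code step by step.

Initialize: seq = [7, 2, 5, 6, 7, 1, 10, 7]
Initialize: largest = 0
Entering loop: for m in range(len(seq) - 2):
After iteration 1: m = 0, largest = 14, current = 14
After iteration 2: m = 1, largest = 14, current = 13
After iteration 3: m = 2, largest = 18, current = 18
After iteration 4: m = 3, largest = 18, current = 14
After iteration 5: m = 4, largest = 18, current = 18
After iteration 6: m = 5, largest = 18, current = 18
Loop ends.

Final answer: 18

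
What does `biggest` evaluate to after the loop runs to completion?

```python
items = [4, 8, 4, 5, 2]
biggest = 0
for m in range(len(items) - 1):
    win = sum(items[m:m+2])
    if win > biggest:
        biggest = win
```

Let's trace through this code step by step.

Initialize: items = [4, 8, 4, 5, 2]
Initialize: biggest = 0
Entering loop: for m in range(len(items) - 1):
After iteration 1: m = 0, biggest = 12, win = 12
After iteration 2: m = 1, biggest = 12, win = 12
After iteration 3: m = 2, biggest = 12, win = 9
After iteration 4: m = 3, biggest = 12, win = 7
Loop ends.

Final answer: 12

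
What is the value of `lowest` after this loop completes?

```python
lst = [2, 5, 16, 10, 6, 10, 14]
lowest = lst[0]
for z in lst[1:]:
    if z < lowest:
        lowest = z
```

Let's trace through this code step by step.

Initialize: lst = [2, 5, 16, 10, 6, 10, 14]
Initialize: lowest = 2
Entering loop: for z in lst[1:]:
After iteration 1: z = 5, lowest = 2
After iteration 2: z = 16, lowest = 2
After iteration 3: z = 10, lowest = 2
After iteration 4: z = 6, lowest = 2
After iteration 5: z = 10, lowest = 2
After iteration 6: z = 14, lowest = 2
Loop ends.

Final answer: 2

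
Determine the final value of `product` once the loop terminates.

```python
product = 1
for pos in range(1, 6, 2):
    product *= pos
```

Let's trace through this code step by step.

Initialize: product = 1
Entering loop: for pos in range(1, 6, 2):
After iteration 1: pos = 1, product = 1
After iteration 2: pos = 3, product = 3
After iteration 3: pos = 5, product = 15
Loop ends.

Final answer: 15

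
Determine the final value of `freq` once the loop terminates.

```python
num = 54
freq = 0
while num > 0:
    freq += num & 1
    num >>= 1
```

Let's trace through this code step by step.

Initialize: num = 54
Initialize: freq = 0
Entering loop: while num > 0:
After iteration 1: num = 27, freq = 0
After iteration 2: num = 13, freq = 1
After iteration 3: num = 6, freq = 2
After iteration 4: num = 3, freq = 2
After iteration 5: num = 1, freq = 3
After iteration 6: num = 0, freq = 4
Loop ends.

Final answer: 4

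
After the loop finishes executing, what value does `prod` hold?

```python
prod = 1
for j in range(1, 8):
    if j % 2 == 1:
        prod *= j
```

Let's trace through this code step by step.

Initialize: prod = 1
Entering loop: for j in range(1, 8):
After iteration 1: j = 1, prod = 1
After iteration 2: j = 2, prod = 1
After iteration 3: j = 3, prod = 3
After iteration 4: j = 4, prod = 3
After iteration 5: j = 5, prod = 15
After iteration 6: j = 6, prod = 15
After iteration 7: j = 7, prod = 105
Loop ends.

Final answer: 105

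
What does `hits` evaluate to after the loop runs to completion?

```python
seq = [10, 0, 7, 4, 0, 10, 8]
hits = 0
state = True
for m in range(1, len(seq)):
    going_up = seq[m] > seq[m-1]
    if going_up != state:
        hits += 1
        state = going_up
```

Let's trace through this code step by step.

Initialize: seq = [10, 0, 7, 4, 0, 10, 8]
Initialize: hits = 0
Initialize: state = True
Entering loop: for m in range(1, len(seq)):
After iteration 1: m = 1, hits = 1, state = False, going_up = False
After iteration 2: m = 2, hits = 2, state = True, going_up = True
After iteration 3: m = 3, hits = 3, state = False, going_up = False
After iteration 4: m = 4, hits = 3, state = False, going_up = False
After iteration 5: m = 5, hits = 4, state = True, going_up = True
After iteration 6: m = 6, hits = 5, state = False, going_up = False
Loop ends.

Final answer: 5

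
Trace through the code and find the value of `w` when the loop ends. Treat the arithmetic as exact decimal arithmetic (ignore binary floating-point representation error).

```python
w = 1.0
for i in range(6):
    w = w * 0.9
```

Let's trace through this code step by step.

Initialize: w = 1.0
Entering loop: for i in range(6):
After iteration 1: i = 0, w = 0.9
After iteration 2: i = 1, w = 0.81
After iteration 3: i = 2, w = 0.729
After iteration 4: i = 3, w = 0.6561
After iteration 5: i = 4, w = 0.59049
After iteration 6: i = 5, w = 0.531441
Loop ends.

Final answer: 0.531441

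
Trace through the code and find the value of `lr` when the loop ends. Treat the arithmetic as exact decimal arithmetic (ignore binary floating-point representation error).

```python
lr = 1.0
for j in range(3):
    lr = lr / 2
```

Let's trace through this code step by step.

Initialize: lr = 1.0
Entering loop: for j in range(3):
After iteration 1: j = 0, lr = 0.5
After iteration 2: j = 1, lr = 0.25
After iteration 3: j = 2, lr = 0.125
Loop ends.

Final answer: 0.125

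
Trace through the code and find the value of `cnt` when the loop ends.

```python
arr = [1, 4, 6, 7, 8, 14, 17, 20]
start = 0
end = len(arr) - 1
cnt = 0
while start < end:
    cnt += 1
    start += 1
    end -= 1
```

Let's trace through this code step by step.

Initialize: arr = [1, 4, 6, 7, 8, 14, 17, 20]
Initialize: start = 0
Initialize: end = 7
Initialize: cnt = 0
Entering loop: while start < end:
After iteration 1: start = 1, end = 6, cnt = 1
After iteration 2: start = 2, end = 5, cnt = 2
After iteration 3: start = 3, end = 4, cnt = 3
After iteration 4: start = 4, end = 3, cnt = 4
Loop ends.

Final answer: 4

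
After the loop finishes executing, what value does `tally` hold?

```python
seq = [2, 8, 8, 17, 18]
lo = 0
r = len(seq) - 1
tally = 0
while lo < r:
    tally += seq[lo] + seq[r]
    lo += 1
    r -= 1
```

Let's trace through this code step by step.

Initialize: seq = [2, 8, 8, 17, 18]
Initialize: lo = 0
Initialize: r = 4
Initialize: tally = 0
Entering loop: while lo < r:
After iteration 1: lo = 1, r = 3, tally = 20
After iteration 2: lo = 2, r = 2, tally = 45
Loop ends.

Final answer: 45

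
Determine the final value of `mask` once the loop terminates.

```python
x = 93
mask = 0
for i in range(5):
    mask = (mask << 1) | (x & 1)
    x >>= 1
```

Let's trace through this code step by step.

Initialize: x = 93
Initialize: mask = 0
Entering loop: for i in range(5):
After iteration 1: i = 0, x = 46, mask = 1
After iteration 2: i = 1, x = 23, mask = 2
After iteration 3: i = 2, x = 11, mask = 5
After iteration 4: i = 3, x = 5, mask = 11
After iteration 5: i = 4, x = 2, mask = 23
Loop ends.

Final answer: 23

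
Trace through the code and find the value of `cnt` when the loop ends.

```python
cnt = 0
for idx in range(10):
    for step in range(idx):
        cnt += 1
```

Let's trace through this code step by step.

Initialize: cnt = 0
Entering loop: for idx in range(10):
After iteration 1: idx = 0, cnt = 0
After iteration 2: idx = 1, cnt = 1, step = 0
After iteration 3: idx = 2, cnt = 3, step = 1
After iteration 4: idx = 3, cnt = 6, step = 2
After iteration 5: idx = 4, cnt = 10, step = 3
After iteration 6: idx = 5, cnt = 15, step = 4
After iteration 7: idx = 6, cnt = 21, step = 5
After iteration 8: idx = 7, cnt = 28, step = 6
After iteration 9: idx = 8, cnt = 36, step = 7
After iteration 10: idx = 9, cnt = 45, step = 8
Loop ends.

Final answer: 45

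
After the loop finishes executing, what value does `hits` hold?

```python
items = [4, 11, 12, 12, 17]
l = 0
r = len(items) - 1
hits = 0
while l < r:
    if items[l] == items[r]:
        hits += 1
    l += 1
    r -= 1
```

Let's trace through this code step by step.

Initialize: items = [4, 11, 12, 12, 17]
Initialize: l = 0
Initialize: r = 4
Initialize: hits = 0
Entering loop: while l < r:
After iteration 1: l = 1, r = 3, hits = 0
After iteration 2: l = 2, r = 2, hits = 0
Loop ends.

Final answer: 0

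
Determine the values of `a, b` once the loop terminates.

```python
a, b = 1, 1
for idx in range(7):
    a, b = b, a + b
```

Let's trace through this code step by step.

Initialize: a = 1
Initialize: b = 1
Entering loop: for idx in range(7):
After iteration 1: idx = 0, a = 1, b = 2
After iteration 2: idx = 1, a = 2, b = 3
After iteration 3: idx = 2, a = 3, b = 5
After iteration 4: idx = 3, a = 5, b = 8
After iteration 5: idx = 4, a = 8, b = 13
After iteration 6: idx = 5, a = 13, b = 21
After iteration 7: idx = 6, a = 21, b = 34
Loop ends.

Final answer: 21, 34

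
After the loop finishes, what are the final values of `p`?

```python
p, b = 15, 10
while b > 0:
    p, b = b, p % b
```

Let's trace through this code step by step.

Initialize: p = 15
Initialize: b = 10
Entering loop: while b > 0:
After iteration 1: p = 10, b = 5
After iteration 2: p = 5, b = 0
Loop ends.

Final answer: 5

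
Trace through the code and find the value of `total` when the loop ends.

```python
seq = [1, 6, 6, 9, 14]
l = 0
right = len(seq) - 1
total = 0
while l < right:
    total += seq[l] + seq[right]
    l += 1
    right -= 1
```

Let's trace through this code step by step.

Initialize: seq = [1, 6, 6, 9, 14]
Initialize: l = 0
Initialize: right = 4
Initialize: total = 0
Entering loop: while l < right:
After iteration 1: l = 1, right = 3, total = 15
After iteration 2: l = 2, right = 2, total = 30
Loop ends.

Final answer: 30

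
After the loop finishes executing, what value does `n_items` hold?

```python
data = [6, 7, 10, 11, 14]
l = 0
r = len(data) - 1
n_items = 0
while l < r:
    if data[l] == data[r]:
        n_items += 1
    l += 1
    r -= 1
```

Let's trace through this code step by step.

Initialize: data = [6, 7, 10, 11, 14]
Initialize: l = 0
Initialize: r = 4
Initialize: n_items = 0
Entering loop: while l < r:
After iteration 1: l = 1, r = 3, n_items = 0
After iteration 2: l = 2, r = 2, n_items = 0
Loop ends.

Final answer: 0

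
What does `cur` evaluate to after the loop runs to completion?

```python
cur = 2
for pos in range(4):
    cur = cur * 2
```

Let's trace through this code step by step.

Initialize: cur = 2
Entering loop: for pos in range(4):
After iteration 1: pos = 0, cur = 4
After iteration 2: pos = 1, cur = 8
After iteration 3: pos = 2, cur = 16
After iteration 4: pos = 3, cur = 32
Loop ends.

Final answer: 32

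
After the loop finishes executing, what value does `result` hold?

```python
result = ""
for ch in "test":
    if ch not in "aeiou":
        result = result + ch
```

Let's trace through this code step by step.

Initialize: result = ''
Entering loop: for ch in "test":
After iteration 1: ch = 't', result = 't'
After iteration 2: ch = 'e', result = 't'
After iteration 3: ch = 's', result = 'ts'
After iteration 4: ch = 't', result = 'tst'
Loop ends.

Final answer: 'tst'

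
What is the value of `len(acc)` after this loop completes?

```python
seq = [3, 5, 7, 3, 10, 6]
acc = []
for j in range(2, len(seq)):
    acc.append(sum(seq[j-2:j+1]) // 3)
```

Let's trace through this code step by step.

Initialize: seq = [3, 5, 7, 3, 10, 6]
Initialize: acc = []
Entering loop: for j in range(2, len(seq)):
After iteration 1: j = 2, acc = [5]
After iteration 2: j = 3, acc = [5, 5]
After iteration 3: j = 4, acc = [5, 5, 6]
After iteration 4: j = 5, acc = [5, 5, 6, 6]
Loop ends.
len(acc) = 4

Final answer: 4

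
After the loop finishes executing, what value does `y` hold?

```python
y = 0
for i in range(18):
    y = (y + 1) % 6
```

Let's trace through this code step by step.

Initialize: y = 0
Entering loop: for i in range(18):
After iteration 1: i = 0, y = 1
After iteration 2: i = 1, y = 2
After iteration 3: i = 2, y = 3
After iteration 4: i = 3, y = 4
After iteration 5: i = 4, y = 5
After iteration 6: i = 5, y = 0
After iteration 7: i = 6, y = 1
After iteration 8: i = 7, y = 2
After iteration 9: i = 8, y = 3
After iteration 10: i = 9, y = 4
After iteration 11: i = 10, y = 5
After iteration 12: i = 11, y = 0
After iteration 13: i = 12, y = 1
After iteration 14: i = 13, y = 2
After iteration 15: i = 14, y = 3
After iteration 16: i = 15, y = 4
After iteration 17: i = 16, y = 5
After iteration 18: i = 17, y = 0
Loop ends.

Final answer: 0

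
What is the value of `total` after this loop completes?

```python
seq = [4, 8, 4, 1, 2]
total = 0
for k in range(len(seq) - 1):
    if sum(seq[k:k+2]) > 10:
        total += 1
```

Let's trace through this code step by step.

Initialize: seq = [4, 8, 4, 1, 2]
Initialize: total = 0
Entering loop: for k in range(len(seq) - 1):
After iteration 1: k = 0, total = 1
After iteration 2: k = 1, total = 2
After iteration 3: k = 2, total = 2
After iteration 4: k = 3, total = 2
Loop ends.

Final answer: 2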